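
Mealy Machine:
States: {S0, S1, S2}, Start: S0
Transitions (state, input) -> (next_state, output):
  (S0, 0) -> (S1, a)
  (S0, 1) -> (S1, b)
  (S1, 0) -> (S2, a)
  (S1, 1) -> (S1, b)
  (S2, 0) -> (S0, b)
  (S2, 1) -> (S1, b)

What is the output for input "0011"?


Step-by-step:
  (S0, 0) -> (S1, a)
  (S1, 0) -> (S2, a)
  (S2, 1) -> (S1, b)
  (S1, 1) -> (S1, b)

"aabb"


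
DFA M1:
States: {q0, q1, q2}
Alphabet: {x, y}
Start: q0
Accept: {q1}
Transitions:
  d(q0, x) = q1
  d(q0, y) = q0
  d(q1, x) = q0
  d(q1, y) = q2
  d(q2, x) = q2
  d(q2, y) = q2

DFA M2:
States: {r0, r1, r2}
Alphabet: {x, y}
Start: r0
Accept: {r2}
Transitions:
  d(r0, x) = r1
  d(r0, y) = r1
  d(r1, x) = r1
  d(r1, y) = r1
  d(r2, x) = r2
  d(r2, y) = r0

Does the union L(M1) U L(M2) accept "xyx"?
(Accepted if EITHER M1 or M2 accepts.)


M1: final=q2 accepted=False
M2: final=r1 accepted=False

No, union rejects (neither accepts)


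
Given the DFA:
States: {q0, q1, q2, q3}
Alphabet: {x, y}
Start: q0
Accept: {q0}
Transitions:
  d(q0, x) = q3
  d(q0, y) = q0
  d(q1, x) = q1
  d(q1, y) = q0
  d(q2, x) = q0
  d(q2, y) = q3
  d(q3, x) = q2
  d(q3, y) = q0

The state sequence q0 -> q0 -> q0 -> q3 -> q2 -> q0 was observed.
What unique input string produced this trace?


Trace back each transition to find the symbol:
  q0 --[y]--> q0
  q0 --[y]--> q0
  q0 --[x]--> q3
  q3 --[x]--> q2
  q2 --[x]--> q0

"yyxxx"


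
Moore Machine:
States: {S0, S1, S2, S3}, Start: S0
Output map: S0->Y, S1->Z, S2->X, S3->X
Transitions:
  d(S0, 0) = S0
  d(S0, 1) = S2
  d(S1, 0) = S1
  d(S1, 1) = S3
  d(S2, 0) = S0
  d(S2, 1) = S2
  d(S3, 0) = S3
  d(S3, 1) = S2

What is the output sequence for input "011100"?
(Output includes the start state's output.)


Start: S0 (output Y)
  --0--> S0 (output Y)
  --1--> S2 (output X)
  --1--> S2 (output X)
  --1--> S2 (output X)
  --0--> S0 (output Y)
  --0--> S0 (output Y)

"YYXXXYY"


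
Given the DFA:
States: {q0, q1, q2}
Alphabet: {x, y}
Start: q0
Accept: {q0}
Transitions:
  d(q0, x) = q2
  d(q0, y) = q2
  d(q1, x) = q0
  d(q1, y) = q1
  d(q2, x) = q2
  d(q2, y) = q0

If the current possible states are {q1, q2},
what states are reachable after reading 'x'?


Apply transition on 'x' from each current state:
  d(q1, x) = q0
  d(q2, x) = q2

{q0, q2}


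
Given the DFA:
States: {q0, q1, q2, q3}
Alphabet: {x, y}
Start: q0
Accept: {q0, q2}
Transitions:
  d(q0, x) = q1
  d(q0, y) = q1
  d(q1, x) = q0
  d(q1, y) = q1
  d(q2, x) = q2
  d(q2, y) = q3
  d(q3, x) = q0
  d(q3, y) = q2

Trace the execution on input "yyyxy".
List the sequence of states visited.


Input: yyyxy
d(q0, y) = q1
d(q1, y) = q1
d(q1, y) = q1
d(q1, x) = q0
d(q0, y) = q1


q0 -> q1 -> q1 -> q1 -> q0 -> q1


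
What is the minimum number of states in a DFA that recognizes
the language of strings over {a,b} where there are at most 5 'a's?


States: count = 0, 1, ..., 5 (all accepting; 6 states), plus a dead state for count > 5.
Total: 6 + 1 = 7.

7


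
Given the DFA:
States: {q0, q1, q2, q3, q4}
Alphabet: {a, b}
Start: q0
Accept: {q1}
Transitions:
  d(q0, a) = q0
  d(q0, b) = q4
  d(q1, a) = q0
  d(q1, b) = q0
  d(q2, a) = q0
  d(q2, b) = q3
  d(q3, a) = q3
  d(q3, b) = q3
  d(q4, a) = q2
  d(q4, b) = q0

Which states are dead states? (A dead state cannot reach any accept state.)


Forward reachability from each state:
  q0 -> reaches {q0, q2, q3, q4}, no accept state (dead)
  q1 -> reaches accept state q1 (live)
  q2 -> reaches {q0, q2, q3, q4}, no accept state (dead)
  q3 -> reaches {q3}, no accept state (dead)
  q4 -> reaches {q0, q2, q3, q4}, no accept state (dead)

{q0, q2, q3, q4}


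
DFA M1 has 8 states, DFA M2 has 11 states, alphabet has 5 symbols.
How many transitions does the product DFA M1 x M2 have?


Product DFA has 8 * 11 = 88 states.
Each has 5 transitions: 88 * 5 = 440

440


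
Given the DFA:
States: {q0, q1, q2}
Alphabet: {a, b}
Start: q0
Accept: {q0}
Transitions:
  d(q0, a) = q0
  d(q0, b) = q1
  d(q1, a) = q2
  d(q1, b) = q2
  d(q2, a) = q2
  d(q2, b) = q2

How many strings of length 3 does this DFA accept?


Enumerating all length-3 strings:
  "aaa" -> q0 [accept]
  "aab" -> q1 [reject]
  "aba" -> q2 [reject]
  "abb" -> q2 [reject]
  "baa" -> q2 [reject]
  "bab" -> q2 [reject]
  "bba" -> q2 [reject]
  "bbb" -> q2 [reject]

1 out of 8


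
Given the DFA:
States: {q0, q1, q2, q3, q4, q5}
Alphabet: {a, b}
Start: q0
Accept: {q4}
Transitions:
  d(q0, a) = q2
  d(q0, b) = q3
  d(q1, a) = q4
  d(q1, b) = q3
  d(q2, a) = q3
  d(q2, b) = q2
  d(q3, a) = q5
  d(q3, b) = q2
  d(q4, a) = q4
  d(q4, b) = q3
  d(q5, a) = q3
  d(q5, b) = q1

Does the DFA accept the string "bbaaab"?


Trace: q0 -> q3 -> q2 -> q3 -> q5 -> q3 -> q2
Final state: q2
Accept states: {q4}

No, rejected (final state q2 is not an accept state)


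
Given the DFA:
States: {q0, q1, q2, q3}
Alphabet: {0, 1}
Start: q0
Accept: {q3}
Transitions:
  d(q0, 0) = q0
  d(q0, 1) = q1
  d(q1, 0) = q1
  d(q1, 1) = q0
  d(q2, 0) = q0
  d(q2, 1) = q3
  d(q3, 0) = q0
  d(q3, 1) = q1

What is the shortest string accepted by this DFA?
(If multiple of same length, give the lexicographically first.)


BFS by string length (lex-first path to each state shown):
  len 0: q0<-""
  len 1: q0<-"0", q1<-"1"
  len 2: q0<-"00", q1<-"01"
  len 3: q0<-"000", q1<-"001"
  len 4: q0<-"0000", q1<-"0001"
  len 5: q0<-"00000", q1<-"00001"
  len 6: q0<-"000000", q1<-"000001"
  len 7: q0<-"0000000", q1<-"0000001"
  len 8: q0<-"00000000", q1<-"00000001"

No string accepted (empty language)


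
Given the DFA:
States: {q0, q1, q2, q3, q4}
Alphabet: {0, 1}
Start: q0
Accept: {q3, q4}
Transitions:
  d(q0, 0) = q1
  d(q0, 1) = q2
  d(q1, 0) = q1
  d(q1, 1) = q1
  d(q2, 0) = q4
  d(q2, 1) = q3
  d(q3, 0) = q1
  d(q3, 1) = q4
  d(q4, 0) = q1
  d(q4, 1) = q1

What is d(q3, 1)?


Looking up transition d(q3, 1)

q4


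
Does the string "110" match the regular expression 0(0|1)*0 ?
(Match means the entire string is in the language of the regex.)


|string| = 3; first = '1'; last = '0'

No, "110" does not match 0(0|1)*0


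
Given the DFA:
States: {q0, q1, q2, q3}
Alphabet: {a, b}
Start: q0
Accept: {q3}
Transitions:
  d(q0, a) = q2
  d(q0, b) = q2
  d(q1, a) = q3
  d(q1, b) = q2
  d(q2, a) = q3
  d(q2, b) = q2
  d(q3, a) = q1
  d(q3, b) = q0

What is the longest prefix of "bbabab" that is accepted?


Run the DFA, marking each prefix where the state is accepting:
  "" -> q0 [reject]
  "b" -> q2 [reject]
  "bb" -> q2 [reject]
  "bba" -> q3 [accept]
  "bbab" -> q0 [reject]
  "bbaba" -> q2 [reject]
  "bbabab" -> q2 [reject]

"bba"


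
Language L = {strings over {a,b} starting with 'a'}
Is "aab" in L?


first symbol = 'a'

Yes, "aab" is in L


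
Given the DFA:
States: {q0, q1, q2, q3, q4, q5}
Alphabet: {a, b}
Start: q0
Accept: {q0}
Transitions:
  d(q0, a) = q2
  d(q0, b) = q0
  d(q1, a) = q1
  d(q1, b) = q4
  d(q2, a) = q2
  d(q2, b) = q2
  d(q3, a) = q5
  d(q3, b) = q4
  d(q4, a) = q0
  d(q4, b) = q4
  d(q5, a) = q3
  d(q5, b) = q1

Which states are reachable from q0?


BFS from q0:
  layer 0: {q0}
  layer 1: {q2}

{q0, q2}


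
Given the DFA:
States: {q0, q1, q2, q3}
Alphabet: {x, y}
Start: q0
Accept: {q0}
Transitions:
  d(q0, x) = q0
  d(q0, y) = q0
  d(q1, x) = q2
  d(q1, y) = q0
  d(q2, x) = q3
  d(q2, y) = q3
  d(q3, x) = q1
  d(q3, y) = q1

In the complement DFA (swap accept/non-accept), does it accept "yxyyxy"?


Trace: q0 -> q0 -> q0 -> q0 -> q0 -> q0 -> q0
Final: q0
Original accept: {q0}
Complement: q0 is in original accept

No, complement rejects (original accepts)


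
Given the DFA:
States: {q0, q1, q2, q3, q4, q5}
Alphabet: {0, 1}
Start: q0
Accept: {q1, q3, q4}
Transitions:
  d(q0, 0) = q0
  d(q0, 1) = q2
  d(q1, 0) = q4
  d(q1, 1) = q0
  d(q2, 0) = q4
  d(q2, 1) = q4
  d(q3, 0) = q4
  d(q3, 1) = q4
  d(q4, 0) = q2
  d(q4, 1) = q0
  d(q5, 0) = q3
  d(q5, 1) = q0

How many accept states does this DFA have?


Accept states listed: {q1, q3, q4}
Counting: q1(1) q3(2) q4(3)

3


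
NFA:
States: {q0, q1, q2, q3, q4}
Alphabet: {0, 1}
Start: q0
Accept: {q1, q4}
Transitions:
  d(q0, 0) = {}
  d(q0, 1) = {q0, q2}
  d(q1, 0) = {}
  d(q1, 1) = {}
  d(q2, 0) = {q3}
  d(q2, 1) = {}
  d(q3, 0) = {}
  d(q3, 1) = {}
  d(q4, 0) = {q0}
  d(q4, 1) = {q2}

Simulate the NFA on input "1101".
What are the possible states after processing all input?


Start: {q0}
  --1--> {q0, q2}
  --1--> {q0, q2}
  --0--> {q3}
  --1--> {}

{} (empty set, no valid transitions)


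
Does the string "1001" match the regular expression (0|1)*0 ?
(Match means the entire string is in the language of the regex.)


|string| = 4; first = '1'; last = '1'

No, "1001" does not match (0|1)*0


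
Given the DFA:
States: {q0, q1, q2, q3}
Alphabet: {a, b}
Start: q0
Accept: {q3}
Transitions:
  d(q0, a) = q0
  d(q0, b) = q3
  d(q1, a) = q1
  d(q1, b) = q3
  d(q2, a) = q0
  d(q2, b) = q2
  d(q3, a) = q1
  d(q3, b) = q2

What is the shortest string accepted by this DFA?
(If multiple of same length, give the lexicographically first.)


BFS by string length (lex-first path to each state shown):
  len 0: q0<-""
  len 1: q0<-"a", q3<-"b"
Found accept state at length 1.

"b"


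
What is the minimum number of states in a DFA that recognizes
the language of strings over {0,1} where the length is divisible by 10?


States track (length) mod 10.
Need 10 states: one per remainder 0..9; accept = remainder 0.

10


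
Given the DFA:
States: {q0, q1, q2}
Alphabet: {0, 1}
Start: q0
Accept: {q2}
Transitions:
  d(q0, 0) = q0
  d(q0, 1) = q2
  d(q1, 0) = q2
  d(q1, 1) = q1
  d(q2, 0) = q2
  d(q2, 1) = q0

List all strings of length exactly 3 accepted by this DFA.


All strings of length 3: 8 total
Accepted: 4

"001", "010", "100", "111"


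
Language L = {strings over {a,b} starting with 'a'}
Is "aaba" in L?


first symbol = 'a'

Yes, "aaba" is in L


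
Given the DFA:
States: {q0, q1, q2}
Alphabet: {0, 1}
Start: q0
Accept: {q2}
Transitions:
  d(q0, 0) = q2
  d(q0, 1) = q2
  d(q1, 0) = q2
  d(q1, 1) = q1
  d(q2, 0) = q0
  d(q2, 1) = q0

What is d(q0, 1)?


Looking up transition d(q0, 1)

q2


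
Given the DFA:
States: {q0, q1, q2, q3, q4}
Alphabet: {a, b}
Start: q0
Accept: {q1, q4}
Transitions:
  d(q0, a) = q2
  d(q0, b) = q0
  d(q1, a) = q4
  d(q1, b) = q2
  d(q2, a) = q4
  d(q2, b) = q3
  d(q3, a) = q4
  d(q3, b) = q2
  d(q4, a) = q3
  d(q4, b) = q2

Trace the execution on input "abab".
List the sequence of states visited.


Input: abab
d(q0, a) = q2
d(q2, b) = q3
d(q3, a) = q4
d(q4, b) = q2


q0 -> q2 -> q3 -> q4 -> q2


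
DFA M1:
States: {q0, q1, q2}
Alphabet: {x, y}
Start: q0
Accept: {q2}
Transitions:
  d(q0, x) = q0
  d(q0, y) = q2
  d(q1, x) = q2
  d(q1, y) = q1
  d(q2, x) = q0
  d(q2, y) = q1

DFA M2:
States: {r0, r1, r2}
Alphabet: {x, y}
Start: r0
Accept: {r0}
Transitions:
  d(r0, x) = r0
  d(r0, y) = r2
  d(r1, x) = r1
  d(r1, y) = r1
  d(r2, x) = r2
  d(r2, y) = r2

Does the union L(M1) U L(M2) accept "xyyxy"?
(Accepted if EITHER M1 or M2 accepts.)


M1: final=q1 accepted=False
M2: final=r2 accepted=False

No, union rejects (neither accepts)


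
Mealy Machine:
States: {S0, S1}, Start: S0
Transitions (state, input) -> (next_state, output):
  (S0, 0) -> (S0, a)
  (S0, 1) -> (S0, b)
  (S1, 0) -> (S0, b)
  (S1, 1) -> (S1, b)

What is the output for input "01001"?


Step-by-step:
  (S0, 0) -> (S0, a)
  (S0, 1) -> (S0, b)
  (S0, 0) -> (S0, a)
  (S0, 0) -> (S0, a)
  (S0, 1) -> (S0, b)

"abaab"


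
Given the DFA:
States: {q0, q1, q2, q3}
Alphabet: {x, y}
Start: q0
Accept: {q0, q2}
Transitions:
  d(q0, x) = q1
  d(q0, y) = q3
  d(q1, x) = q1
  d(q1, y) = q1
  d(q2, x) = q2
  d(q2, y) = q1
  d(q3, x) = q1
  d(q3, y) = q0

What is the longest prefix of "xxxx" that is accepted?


Run the DFA, marking each prefix where the state is accepting:
  "" -> q0 [accept]
  "x" -> q1 [reject]
  "xx" -> q1 [reject]
  "xxx" -> q1 [reject]
  "xxxx" -> q1 [reject]

""


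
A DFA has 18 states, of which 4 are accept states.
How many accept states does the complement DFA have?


Complement swaps accept and non-accept states.
18 - 4 = 14

14


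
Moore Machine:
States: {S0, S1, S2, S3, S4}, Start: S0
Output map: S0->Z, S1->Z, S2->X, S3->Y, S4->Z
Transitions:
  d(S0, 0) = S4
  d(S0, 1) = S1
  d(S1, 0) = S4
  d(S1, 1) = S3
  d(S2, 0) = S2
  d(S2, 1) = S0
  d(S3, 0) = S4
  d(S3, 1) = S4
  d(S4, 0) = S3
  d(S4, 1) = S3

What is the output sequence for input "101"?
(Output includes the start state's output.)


Start: S0 (output Z)
  --1--> S1 (output Z)
  --0--> S4 (output Z)
  --1--> S3 (output Y)

"ZZZY"


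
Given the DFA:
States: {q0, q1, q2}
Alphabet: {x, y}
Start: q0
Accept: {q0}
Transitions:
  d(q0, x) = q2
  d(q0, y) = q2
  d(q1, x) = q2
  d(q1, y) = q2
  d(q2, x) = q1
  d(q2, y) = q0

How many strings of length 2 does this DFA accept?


Enumerating all length-2 strings:
  "xx" -> q1 [reject]
  "xy" -> q0 [accept]
  "yx" -> q1 [reject]
  "yy" -> q0 [accept]

2 out of 4


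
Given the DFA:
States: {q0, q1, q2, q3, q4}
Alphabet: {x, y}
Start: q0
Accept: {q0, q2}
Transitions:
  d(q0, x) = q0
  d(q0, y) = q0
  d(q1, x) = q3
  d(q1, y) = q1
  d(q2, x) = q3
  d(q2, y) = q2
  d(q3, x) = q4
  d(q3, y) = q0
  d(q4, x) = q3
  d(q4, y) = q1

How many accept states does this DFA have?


Accept states listed: {q0, q2}
Counting: q0(1) q2(2)

2


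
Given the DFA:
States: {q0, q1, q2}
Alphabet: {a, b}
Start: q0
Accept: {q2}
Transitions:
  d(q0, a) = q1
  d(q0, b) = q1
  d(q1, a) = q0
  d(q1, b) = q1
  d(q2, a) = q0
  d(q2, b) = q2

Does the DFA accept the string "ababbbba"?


Trace: q0 -> q1 -> q1 -> q0 -> q1 -> q1 -> q1 -> q1 -> q0
Final state: q0
Accept states: {q2}

No, rejected (final state q0 is not an accept state)


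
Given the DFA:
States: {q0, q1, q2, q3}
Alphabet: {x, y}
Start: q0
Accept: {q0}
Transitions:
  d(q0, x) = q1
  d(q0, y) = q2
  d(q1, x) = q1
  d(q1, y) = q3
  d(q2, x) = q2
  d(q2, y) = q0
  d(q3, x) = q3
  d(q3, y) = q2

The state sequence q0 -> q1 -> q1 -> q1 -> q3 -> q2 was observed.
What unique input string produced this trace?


Trace back each transition to find the symbol:
  q0 --[x]--> q1
  q1 --[x]--> q1
  q1 --[x]--> q1
  q1 --[y]--> q3
  q3 --[y]--> q2

"xxxyy"


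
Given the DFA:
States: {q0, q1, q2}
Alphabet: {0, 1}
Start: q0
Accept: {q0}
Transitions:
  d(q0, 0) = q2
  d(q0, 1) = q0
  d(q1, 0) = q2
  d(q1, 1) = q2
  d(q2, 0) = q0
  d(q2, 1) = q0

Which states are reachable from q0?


BFS from q0:
  layer 0: {q0}
  layer 1: {q2}

{q0, q2}


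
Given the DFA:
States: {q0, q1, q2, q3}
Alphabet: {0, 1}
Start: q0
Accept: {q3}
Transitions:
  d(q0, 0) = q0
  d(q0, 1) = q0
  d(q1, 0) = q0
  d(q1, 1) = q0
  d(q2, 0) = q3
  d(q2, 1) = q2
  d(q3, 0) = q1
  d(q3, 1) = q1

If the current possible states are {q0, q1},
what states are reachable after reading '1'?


Apply transition on '1' from each current state:
  d(q0, 1) = q0
  d(q1, 1) = q0

{q0}


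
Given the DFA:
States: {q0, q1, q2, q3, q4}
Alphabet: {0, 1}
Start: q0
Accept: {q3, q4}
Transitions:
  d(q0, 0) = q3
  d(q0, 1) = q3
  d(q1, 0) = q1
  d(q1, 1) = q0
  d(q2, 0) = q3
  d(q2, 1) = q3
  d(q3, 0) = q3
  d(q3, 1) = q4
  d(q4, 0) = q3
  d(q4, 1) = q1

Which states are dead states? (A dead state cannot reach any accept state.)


Forward reachability from each state:
  q0 -> reaches accept state q3 (live)
  q1 -> reaches accept state q3 (live)
  q2 -> reaches accept state q3 (live)
  q3 -> reaches accept state q3 (live)
  q4 -> reaches accept state q3 (live)

None (all states can reach an accept state)


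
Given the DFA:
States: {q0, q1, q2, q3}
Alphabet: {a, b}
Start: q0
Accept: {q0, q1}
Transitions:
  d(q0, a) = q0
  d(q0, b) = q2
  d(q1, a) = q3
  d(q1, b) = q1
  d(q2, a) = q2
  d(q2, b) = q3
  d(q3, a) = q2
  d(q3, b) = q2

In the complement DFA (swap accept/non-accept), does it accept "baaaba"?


Trace: q0 -> q2 -> q2 -> q2 -> q2 -> q3 -> q2
Final: q2
Original accept: {q0, q1}
Complement: q2 is not in original accept

Yes, complement accepts (original rejects)


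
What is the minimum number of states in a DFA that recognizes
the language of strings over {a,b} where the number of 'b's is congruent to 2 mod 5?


States track (count of 'b') mod 5.
Need 5 states: one per remainder 0..4; accept = remainder 2.

5


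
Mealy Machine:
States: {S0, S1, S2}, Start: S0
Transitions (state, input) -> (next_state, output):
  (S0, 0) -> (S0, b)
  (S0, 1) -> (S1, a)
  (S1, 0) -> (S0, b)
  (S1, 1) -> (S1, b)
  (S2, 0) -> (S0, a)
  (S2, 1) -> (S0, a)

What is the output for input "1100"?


Step-by-step:
  (S0, 1) -> (S1, a)
  (S1, 1) -> (S1, b)
  (S1, 0) -> (S0, b)
  (S0, 0) -> (S0, b)

"abbb"


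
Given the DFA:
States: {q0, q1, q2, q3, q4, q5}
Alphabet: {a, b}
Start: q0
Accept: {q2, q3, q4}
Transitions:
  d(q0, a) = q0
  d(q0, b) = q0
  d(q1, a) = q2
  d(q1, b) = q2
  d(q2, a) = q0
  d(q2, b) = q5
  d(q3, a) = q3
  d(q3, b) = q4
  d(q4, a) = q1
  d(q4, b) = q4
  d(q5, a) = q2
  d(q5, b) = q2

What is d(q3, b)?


Looking up transition d(q3, b)

q4


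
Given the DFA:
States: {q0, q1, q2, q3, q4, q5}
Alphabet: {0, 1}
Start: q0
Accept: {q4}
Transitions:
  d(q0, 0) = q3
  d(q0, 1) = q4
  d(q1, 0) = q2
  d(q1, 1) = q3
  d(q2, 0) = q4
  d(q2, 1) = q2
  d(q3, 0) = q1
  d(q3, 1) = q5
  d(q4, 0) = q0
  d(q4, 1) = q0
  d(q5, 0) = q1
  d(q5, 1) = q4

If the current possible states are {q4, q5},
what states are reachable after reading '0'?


Apply transition on '0' from each current state:
  d(q4, 0) = q0
  d(q5, 0) = q1

{q0, q1}


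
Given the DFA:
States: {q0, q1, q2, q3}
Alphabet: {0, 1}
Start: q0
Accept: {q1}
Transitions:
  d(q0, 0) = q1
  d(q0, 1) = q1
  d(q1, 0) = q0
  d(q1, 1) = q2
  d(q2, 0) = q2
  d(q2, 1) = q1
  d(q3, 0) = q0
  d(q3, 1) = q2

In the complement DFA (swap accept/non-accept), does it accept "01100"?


Trace: q0 -> q1 -> q2 -> q1 -> q0 -> q1
Final: q1
Original accept: {q1}
Complement: q1 is in original accept

No, complement rejects (original accepts)


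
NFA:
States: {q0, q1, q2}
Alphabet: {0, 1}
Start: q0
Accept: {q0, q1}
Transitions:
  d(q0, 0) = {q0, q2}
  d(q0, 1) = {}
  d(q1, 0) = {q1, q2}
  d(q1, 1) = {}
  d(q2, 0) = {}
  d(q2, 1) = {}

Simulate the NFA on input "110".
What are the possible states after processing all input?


Start: {q0}
  --1--> {}
  --1--> {}
  --0--> {}

{} (empty set, no valid transitions)


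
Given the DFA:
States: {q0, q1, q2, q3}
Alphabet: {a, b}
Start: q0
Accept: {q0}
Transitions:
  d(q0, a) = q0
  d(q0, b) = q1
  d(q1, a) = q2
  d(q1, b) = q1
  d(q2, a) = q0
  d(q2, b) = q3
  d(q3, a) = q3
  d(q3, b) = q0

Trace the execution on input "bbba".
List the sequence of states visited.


Input: bbba
d(q0, b) = q1
d(q1, b) = q1
d(q1, b) = q1
d(q1, a) = q2


q0 -> q1 -> q1 -> q1 -> q2


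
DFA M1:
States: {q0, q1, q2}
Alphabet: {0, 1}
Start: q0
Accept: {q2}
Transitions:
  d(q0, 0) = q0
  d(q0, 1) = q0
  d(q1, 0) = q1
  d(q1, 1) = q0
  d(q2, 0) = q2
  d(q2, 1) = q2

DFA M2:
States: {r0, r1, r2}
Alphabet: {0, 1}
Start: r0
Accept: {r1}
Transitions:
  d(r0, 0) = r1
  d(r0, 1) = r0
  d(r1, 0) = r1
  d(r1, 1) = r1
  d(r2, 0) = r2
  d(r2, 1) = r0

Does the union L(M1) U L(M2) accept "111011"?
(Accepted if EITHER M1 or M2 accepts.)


M1: final=q0 accepted=False
M2: final=r1 accepted=True

Yes, union accepts


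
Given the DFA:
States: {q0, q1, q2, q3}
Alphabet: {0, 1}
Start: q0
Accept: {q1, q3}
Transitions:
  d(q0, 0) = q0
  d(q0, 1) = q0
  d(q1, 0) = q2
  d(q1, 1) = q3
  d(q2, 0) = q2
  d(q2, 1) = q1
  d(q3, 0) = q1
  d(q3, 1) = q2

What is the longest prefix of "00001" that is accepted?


Run the DFA, marking each prefix where the state is accepting:
  "" -> q0 [reject]
  "0" -> q0 [reject]
  "00" -> q0 [reject]
  "000" -> q0 [reject]
  "0000" -> q0 [reject]
  "00001" -> q0 [reject]

No prefix is accepted


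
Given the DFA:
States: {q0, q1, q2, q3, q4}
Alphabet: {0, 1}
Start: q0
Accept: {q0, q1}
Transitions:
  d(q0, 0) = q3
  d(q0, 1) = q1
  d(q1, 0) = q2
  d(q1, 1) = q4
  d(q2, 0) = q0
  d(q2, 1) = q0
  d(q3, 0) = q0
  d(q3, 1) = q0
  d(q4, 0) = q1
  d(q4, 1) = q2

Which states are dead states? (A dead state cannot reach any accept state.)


Forward reachability from each state:
  q0 -> reaches accept state q0 (live)
  q1 -> reaches accept state q0 (live)
  q2 -> reaches accept state q0 (live)
  q3 -> reaches accept state q0 (live)
  q4 -> reaches accept state q0 (live)

None (all states can reach an accept state)


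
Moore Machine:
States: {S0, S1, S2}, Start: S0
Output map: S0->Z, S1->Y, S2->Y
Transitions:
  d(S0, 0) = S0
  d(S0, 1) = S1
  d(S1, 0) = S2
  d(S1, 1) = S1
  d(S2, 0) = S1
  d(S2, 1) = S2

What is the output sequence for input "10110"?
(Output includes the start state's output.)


Start: S0 (output Z)
  --1--> S1 (output Y)
  --0--> S2 (output Y)
  --1--> S2 (output Y)
  --1--> S2 (output Y)
  --0--> S1 (output Y)

"ZYYYYY"


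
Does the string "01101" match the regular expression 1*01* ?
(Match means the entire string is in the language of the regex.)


|string| = 5; first = '0'; last = '1'

No, "01101" does not match 1*01*


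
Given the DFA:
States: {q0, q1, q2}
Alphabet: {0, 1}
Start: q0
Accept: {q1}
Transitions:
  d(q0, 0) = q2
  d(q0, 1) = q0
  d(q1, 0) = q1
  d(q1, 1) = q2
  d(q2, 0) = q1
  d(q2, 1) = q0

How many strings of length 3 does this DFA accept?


Enumerating all length-3 strings:
  "000" -> q1 [accept]
  "001" -> q2 [reject]
  "010" -> q2 [reject]
  "011" -> q0 [reject]
  "100" -> q1 [accept]
  "101" -> q0 [reject]
  "110" -> q2 [reject]
  "111" -> q0 [reject]

2 out of 8


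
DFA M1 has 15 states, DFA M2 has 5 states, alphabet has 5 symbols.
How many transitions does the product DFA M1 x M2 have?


Product DFA has 15 * 5 = 75 states.
Each has 5 transitions: 75 * 5 = 375

375


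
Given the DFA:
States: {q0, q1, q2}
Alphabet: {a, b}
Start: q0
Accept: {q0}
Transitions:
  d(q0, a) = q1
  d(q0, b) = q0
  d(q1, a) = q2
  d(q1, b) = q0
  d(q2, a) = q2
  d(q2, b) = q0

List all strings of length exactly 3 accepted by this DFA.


All strings of length 3: 8 total
Accepted: 4

"aab", "abb", "bab", "bbb"


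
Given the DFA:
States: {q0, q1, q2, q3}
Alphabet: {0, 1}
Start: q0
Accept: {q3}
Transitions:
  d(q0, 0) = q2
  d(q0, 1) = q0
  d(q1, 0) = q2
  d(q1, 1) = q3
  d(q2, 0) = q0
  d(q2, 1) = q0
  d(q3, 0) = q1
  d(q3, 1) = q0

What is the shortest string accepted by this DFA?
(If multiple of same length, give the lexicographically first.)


BFS by string length (lex-first path to each state shown):
  len 0: q0<-""
  len 1: q0<-"1", q2<-"0"
  len 2: q0<-"00", q2<-"10"
  len 3: q0<-"001", q2<-"000"
  len 4: q0<-"0000", q2<-"0010"
  len 5: q0<-"00001", q2<-"00000"
  len 6: q0<-"000000", q2<-"000010"
  len 7: q0<-"0000001", q2<-"0000000"
  len 8: q0<-"00000000", q2<-"00000010"

No string accepted (empty language)


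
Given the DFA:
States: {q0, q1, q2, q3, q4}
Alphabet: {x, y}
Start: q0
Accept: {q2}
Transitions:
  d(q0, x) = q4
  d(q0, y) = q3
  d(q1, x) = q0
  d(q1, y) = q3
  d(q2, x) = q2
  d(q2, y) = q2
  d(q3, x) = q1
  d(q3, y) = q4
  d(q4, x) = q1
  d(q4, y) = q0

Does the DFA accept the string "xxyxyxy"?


Trace: q0 -> q4 -> q1 -> q3 -> q1 -> q3 -> q1 -> q3
Final state: q3
Accept states: {q2}

No, rejected (final state q3 is not an accept state)


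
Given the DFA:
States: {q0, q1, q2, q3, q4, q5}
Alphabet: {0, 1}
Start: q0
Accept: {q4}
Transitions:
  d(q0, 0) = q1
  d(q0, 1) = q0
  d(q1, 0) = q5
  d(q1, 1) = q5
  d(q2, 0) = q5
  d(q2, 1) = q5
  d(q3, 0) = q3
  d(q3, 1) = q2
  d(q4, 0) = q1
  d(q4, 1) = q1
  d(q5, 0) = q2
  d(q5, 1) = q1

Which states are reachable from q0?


BFS from q0:
  layer 0: {q0}
  layer 1: {q1}
  layer 2: {q5}
  layer 3: {q2}

{q0, q1, q2, q5}


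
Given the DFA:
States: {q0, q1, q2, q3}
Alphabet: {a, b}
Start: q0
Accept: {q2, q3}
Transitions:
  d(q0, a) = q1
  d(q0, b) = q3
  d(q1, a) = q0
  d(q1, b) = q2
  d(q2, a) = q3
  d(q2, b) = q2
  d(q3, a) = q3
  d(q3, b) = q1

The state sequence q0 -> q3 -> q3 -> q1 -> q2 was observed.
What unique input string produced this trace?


Trace back each transition to find the symbol:
  q0 --[b]--> q3
  q3 --[a]--> q3
  q3 --[b]--> q1
  q1 --[b]--> q2

"babb"


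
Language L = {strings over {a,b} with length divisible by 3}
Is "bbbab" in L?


length = 5; 5 mod 3 = 2

No, "bbbab" is not in L


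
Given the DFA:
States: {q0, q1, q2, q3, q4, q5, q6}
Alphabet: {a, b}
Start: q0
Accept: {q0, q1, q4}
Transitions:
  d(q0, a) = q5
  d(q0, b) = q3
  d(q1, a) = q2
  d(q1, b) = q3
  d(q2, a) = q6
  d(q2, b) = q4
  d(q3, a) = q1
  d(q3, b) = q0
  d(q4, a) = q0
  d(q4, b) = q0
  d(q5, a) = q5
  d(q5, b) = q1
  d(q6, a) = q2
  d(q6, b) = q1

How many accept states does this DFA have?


Accept states listed: {q0, q1, q4}
Counting: q0(1) q1(2) q4(3)

3


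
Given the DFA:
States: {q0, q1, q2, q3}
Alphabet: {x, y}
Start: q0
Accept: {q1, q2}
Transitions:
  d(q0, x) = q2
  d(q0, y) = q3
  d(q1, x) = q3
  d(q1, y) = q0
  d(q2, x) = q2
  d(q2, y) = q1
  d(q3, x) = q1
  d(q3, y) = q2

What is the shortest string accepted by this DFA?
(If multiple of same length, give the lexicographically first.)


BFS by string length (lex-first path to each state shown):
  len 0: q0<-""
  len 1: q2<-"x", q3<-"y"
Found accept state at length 1.

"x"


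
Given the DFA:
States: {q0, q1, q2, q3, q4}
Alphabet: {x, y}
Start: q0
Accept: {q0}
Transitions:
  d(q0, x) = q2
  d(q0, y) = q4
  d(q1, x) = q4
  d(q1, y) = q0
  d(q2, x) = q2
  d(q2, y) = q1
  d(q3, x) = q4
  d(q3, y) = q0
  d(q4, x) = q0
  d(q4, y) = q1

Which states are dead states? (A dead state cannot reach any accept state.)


Forward reachability from each state:
  q0 -> reaches accept state q0 (live)
  q1 -> reaches accept state q0 (live)
  q2 -> reaches accept state q0 (live)
  q3 -> reaches accept state q0 (live)
  q4 -> reaches accept state q0 (live)

None (all states can reach an accept state)


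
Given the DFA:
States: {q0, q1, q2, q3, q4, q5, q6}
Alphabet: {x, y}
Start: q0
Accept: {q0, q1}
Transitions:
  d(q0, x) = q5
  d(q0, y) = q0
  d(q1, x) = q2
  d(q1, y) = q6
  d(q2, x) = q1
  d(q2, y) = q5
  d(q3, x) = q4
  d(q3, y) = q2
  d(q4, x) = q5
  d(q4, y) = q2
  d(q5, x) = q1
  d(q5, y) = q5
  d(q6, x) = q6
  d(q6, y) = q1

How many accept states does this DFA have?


Accept states listed: {q0, q1}
Counting: q0(1) q1(2)

2


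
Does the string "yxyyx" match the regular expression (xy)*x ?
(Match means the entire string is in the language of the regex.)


|string| = 5; first = 'y'; last = 'x'

No, "yxyyx" does not match (xy)*x


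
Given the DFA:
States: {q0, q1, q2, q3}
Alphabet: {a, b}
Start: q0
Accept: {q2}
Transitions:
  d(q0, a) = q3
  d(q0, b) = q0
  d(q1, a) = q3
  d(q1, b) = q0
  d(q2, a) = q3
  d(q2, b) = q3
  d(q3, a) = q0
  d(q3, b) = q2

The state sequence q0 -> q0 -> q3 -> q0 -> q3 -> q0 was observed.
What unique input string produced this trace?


Trace back each transition to find the symbol:
  q0 --[b]--> q0
  q0 --[a]--> q3
  q3 --[a]--> q0
  q0 --[a]--> q3
  q3 --[a]--> q0

"baaaa"


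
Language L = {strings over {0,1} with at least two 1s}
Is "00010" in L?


count('1') = 1

No, "00010" is not in L


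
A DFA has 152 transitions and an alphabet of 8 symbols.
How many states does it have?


Each state has exactly one transition per symbol.
states = transitions / |alphabet| = 152 / 8 = 19

19


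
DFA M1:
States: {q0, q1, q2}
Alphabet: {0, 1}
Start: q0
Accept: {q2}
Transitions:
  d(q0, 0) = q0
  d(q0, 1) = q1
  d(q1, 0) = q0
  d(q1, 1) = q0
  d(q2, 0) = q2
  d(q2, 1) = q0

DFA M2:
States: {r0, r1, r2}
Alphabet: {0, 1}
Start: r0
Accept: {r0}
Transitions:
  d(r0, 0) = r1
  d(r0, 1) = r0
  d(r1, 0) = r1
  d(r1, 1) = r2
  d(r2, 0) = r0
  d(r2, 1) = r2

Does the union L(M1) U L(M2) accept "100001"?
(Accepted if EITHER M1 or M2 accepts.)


M1: final=q1 accepted=False
M2: final=r2 accepted=False

No, union rejects (neither accepts)


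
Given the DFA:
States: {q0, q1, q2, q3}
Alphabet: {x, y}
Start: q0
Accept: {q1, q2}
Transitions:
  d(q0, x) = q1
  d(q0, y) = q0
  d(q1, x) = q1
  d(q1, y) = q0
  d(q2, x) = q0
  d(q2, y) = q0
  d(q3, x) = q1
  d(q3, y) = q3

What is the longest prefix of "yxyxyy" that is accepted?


Run the DFA, marking each prefix where the state is accepting:
  "" -> q0 [reject]
  "y" -> q0 [reject]
  "yx" -> q1 [accept]
  "yxy" -> q0 [reject]
  "yxyx" -> q1 [accept]
  "yxyxy" -> q0 [reject]
  "yxyxyy" -> q0 [reject]

"yxyx"


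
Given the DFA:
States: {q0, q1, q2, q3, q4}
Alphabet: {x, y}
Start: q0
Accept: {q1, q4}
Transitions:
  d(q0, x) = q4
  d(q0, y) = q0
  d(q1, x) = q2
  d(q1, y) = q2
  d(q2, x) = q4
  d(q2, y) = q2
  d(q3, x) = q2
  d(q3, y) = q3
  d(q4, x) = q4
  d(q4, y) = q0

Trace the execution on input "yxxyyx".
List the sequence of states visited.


Input: yxxyyx
d(q0, y) = q0
d(q0, x) = q4
d(q4, x) = q4
d(q4, y) = q0
d(q0, y) = q0
d(q0, x) = q4


q0 -> q0 -> q4 -> q4 -> q0 -> q0 -> q4


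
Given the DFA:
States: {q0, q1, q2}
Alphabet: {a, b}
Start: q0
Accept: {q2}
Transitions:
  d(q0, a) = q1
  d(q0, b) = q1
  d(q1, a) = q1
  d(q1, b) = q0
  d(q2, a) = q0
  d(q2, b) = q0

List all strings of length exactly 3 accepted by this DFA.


All strings of length 3: 8 total
Accepted: 0

None


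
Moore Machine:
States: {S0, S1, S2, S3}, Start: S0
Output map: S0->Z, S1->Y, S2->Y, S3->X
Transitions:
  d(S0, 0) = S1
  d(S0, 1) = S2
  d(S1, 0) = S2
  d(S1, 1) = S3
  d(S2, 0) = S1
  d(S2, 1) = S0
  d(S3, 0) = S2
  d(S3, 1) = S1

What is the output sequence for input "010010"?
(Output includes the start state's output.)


Start: S0 (output Z)
  --0--> S1 (output Y)
  --1--> S3 (output X)
  --0--> S2 (output Y)
  --0--> S1 (output Y)
  --1--> S3 (output X)
  --0--> S2 (output Y)

"ZYXYYXY"


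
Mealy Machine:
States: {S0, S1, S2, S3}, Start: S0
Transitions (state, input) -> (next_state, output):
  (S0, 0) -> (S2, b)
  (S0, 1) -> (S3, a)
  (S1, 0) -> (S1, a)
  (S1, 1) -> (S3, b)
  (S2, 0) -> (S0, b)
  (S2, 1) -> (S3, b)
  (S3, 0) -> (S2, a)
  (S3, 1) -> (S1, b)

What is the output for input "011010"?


Step-by-step:
  (S0, 0) -> (S2, b)
  (S2, 1) -> (S3, b)
  (S3, 1) -> (S1, b)
  (S1, 0) -> (S1, a)
  (S1, 1) -> (S3, b)
  (S3, 0) -> (S2, a)

"bbbaba"


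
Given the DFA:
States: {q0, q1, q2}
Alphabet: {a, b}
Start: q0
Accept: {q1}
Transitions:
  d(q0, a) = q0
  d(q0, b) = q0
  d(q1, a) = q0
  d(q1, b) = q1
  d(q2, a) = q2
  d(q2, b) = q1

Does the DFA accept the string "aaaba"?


Trace: q0 -> q0 -> q0 -> q0 -> q0 -> q0
Final state: q0
Accept states: {q1}

No, rejected (final state q0 is not an accept state)


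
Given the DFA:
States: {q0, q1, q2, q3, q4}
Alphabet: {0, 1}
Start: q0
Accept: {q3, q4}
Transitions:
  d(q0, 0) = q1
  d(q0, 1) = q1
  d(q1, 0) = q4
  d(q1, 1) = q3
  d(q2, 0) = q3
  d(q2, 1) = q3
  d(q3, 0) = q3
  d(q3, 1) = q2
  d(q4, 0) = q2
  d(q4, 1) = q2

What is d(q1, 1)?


Looking up transition d(q1, 1)

q3


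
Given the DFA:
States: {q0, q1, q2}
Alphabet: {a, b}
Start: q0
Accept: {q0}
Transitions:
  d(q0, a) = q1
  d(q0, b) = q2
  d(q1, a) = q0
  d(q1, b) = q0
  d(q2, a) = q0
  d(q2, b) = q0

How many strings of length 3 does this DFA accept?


Enumerating all length-3 strings:
  "aaa" -> q1 [reject]
  "aab" -> q2 [reject]
  "aba" -> q1 [reject]
  "abb" -> q2 [reject]
  "baa" -> q1 [reject]
  "bab" -> q2 [reject]
  "bba" -> q1 [reject]
  "bbb" -> q2 [reject]

0 out of 8


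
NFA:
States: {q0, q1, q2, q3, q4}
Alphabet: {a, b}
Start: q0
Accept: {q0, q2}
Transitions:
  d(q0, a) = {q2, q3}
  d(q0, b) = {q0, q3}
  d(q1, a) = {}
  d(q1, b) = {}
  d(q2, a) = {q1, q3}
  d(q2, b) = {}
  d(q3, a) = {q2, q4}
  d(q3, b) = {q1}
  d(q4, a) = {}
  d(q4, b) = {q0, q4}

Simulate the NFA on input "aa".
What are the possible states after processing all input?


Start: {q0}
  --a--> {q2, q3}
  --a--> {q1, q2, q3, q4}

{q1, q2, q3, q4}


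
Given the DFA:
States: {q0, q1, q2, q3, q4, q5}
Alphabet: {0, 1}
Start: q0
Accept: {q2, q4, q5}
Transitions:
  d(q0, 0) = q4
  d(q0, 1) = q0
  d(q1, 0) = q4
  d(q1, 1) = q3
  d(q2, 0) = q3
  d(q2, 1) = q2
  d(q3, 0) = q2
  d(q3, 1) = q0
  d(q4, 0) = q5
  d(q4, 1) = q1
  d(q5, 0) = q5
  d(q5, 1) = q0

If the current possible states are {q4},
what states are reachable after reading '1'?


Apply transition on '1' from each current state:
  d(q4, 1) = q1

{q1}


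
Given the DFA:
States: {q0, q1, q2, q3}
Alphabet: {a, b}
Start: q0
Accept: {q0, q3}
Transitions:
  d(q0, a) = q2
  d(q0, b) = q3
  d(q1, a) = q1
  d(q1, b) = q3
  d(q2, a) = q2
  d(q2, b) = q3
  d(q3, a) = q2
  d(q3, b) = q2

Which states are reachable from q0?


BFS from q0:
  layer 0: {q0}
  layer 1: {q2, q3}

{q0, q2, q3}


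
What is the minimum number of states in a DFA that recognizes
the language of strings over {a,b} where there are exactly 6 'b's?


States: count = 0, 1, ..., 6 (that's 7 states), plus a dead state for count > 6.
Total: 7 + 1 = 8. Accept = count-6 state.

8


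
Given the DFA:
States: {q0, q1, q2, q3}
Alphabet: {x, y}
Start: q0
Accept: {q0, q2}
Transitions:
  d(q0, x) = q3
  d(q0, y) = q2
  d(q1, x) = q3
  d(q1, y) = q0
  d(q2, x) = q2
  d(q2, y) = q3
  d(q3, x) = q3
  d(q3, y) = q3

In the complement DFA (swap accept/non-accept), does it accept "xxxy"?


Trace: q0 -> q3 -> q3 -> q3 -> q3
Final: q3
Original accept: {q0, q2}
Complement: q3 is not in original accept

Yes, complement accepts (original rejects)


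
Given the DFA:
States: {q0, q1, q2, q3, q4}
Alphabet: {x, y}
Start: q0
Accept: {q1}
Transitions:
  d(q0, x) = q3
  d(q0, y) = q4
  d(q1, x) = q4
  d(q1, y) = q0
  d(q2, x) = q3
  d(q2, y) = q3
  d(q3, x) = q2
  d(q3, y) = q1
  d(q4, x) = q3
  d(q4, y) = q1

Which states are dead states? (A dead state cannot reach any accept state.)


Forward reachability from each state:
  q0 -> reaches accept state q1 (live)
  q1 -> reaches accept state q1 (live)
  q2 -> reaches accept state q1 (live)
  q3 -> reaches accept state q1 (live)
  q4 -> reaches accept state q1 (live)

None (all states can reach an accept state)


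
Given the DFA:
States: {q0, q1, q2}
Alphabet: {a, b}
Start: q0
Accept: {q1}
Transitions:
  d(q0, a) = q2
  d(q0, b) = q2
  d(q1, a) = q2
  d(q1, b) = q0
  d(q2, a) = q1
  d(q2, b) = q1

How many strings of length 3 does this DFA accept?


Enumerating all length-3 strings:
  "aaa" -> q2 [reject]
  "aab" -> q0 [reject]
  "aba" -> q2 [reject]
  "abb" -> q0 [reject]
  "baa" -> q2 [reject]
  "bab" -> q0 [reject]
  "bba" -> q2 [reject]
  "bbb" -> q0 [reject]

0 out of 8


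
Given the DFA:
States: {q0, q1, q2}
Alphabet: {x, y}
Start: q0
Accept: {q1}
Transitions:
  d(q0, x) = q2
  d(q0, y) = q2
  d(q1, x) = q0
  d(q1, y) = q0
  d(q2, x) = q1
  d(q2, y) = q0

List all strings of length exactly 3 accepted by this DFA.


All strings of length 3: 8 total
Accepted: 0

None


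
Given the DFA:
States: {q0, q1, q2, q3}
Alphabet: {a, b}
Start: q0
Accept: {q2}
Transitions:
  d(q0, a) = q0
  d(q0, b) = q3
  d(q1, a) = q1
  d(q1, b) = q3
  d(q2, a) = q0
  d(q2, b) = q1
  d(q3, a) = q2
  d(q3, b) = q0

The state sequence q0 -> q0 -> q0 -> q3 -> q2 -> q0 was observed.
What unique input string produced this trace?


Trace back each transition to find the symbol:
  q0 --[a]--> q0
  q0 --[a]--> q0
  q0 --[b]--> q3
  q3 --[a]--> q2
  q2 --[a]--> q0

"aabaa"


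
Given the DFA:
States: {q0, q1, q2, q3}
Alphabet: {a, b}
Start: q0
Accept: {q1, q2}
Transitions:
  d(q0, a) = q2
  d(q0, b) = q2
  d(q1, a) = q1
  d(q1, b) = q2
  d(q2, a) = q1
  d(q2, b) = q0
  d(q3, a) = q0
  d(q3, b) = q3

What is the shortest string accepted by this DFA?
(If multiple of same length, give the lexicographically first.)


BFS by string length (lex-first path to each state shown):
  len 0: q0<-""
  len 1: q2<-"a"
Found accept state at length 1.

"a"


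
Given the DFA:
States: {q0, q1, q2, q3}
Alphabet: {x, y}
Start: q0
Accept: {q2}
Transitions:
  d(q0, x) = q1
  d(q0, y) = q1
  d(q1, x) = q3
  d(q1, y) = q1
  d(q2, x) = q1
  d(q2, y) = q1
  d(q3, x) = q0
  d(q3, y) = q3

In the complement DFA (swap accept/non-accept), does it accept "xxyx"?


Trace: q0 -> q1 -> q3 -> q3 -> q0
Final: q0
Original accept: {q2}
Complement: q0 is not in original accept

Yes, complement accepts (original rejects)


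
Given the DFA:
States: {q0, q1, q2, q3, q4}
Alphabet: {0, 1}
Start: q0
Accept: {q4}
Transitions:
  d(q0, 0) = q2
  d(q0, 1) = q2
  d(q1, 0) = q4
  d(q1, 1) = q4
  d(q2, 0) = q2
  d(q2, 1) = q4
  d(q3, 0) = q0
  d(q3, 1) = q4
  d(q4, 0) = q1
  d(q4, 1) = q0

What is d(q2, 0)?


Looking up transition d(q2, 0)

q2


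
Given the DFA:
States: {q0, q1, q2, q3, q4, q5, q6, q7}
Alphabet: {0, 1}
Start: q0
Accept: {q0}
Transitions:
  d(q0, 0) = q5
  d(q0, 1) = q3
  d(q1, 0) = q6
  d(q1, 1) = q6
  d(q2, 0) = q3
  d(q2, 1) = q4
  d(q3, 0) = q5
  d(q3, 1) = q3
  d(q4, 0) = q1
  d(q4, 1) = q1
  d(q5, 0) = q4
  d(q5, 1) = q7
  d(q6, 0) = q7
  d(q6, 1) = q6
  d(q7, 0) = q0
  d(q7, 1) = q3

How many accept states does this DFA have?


Accept states listed: {q0}
Counting: q0(1)

1


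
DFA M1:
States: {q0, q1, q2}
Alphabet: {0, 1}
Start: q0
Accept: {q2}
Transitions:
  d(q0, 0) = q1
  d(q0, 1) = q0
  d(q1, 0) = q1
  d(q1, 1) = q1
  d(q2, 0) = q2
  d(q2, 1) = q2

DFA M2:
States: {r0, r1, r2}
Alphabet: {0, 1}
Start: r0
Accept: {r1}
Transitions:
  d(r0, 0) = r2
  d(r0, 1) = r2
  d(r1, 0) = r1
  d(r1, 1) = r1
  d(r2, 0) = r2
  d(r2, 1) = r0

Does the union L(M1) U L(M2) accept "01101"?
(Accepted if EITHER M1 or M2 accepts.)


M1: final=q1 accepted=False
M2: final=r0 accepted=False

No, union rejects (neither accepts)


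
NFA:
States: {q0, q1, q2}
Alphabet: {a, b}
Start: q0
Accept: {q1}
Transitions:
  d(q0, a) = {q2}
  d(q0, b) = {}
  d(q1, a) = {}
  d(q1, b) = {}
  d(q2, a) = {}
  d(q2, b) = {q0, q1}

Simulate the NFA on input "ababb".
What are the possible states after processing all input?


Start: {q0}
  --a--> {q2}
  --b--> {q0, q1}
  --a--> {q2}
  --b--> {q0, q1}
  --b--> {}

{} (empty set, no valid transitions)


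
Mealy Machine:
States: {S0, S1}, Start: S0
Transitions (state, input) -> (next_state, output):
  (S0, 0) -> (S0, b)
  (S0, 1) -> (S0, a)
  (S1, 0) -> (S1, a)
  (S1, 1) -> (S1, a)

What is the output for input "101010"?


Step-by-step:
  (S0, 1) -> (S0, a)
  (S0, 0) -> (S0, b)
  (S0, 1) -> (S0, a)
  (S0, 0) -> (S0, b)
  (S0, 1) -> (S0, a)
  (S0, 0) -> (S0, b)

"ababab"


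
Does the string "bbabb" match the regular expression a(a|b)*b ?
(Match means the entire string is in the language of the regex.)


|string| = 5; first = 'b'; last = 'b'

No, "bbabb" does not match a(a|b)*b


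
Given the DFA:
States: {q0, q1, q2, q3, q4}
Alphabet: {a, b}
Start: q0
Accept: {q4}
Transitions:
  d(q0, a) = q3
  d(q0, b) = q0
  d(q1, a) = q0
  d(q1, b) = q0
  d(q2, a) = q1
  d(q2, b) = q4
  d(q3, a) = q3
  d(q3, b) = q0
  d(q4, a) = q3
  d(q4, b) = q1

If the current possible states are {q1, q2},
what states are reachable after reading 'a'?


Apply transition on 'a' from each current state:
  d(q1, a) = q0
  d(q2, a) = q1

{q0, q1}


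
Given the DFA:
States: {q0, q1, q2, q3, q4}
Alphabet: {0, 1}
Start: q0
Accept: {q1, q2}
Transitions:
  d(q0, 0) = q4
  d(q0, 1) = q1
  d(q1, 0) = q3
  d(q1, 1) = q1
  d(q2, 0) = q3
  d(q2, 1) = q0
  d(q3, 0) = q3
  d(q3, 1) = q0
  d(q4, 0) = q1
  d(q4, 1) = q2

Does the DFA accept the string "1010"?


Trace: q0 -> q1 -> q3 -> q0 -> q4
Final state: q4
Accept states: {q1, q2}

No, rejected (final state q4 is not an accept state)


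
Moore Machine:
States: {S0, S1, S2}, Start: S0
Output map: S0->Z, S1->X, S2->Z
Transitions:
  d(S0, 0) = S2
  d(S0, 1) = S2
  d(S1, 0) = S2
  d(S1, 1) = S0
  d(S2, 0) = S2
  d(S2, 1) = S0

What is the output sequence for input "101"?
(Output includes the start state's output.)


Start: S0 (output Z)
  --1--> S2 (output Z)
  --0--> S2 (output Z)
  --1--> S0 (output Z)

"ZZZZ"


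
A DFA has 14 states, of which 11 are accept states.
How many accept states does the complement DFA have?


Complement swaps accept and non-accept states.
14 - 11 = 3

3


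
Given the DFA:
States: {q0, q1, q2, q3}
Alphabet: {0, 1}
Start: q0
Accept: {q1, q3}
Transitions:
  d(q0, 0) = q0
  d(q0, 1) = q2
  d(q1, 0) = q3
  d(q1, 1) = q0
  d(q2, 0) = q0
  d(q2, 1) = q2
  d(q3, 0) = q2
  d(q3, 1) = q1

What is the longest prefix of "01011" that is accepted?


Run the DFA, marking each prefix where the state is accepting:
  "" -> q0 [reject]
  "0" -> q0 [reject]
  "01" -> q2 [reject]
  "010" -> q0 [reject]
  "0101" -> q2 [reject]
  "01011" -> q2 [reject]

No prefix is accepted
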